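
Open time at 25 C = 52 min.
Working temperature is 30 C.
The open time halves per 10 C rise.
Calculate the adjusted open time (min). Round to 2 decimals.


factor = 2^((30 - 25) / 10) = 1.4142
ot = 52 / 1.4142 = 36.77 min

36.77


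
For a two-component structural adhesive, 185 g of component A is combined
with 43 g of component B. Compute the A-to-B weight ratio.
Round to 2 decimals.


Weight ratio A:B = 185 / 43
= 4.30

4.30


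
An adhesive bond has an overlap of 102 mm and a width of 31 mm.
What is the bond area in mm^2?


Bond area = overlap * width
= 102 * 31
= 3162 mm^2

3162


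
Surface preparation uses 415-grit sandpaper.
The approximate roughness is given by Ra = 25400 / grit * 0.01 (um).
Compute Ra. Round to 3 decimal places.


Ra = 25400 / 415 * 0.01
= 254 / 415
= 0.612 um

0.612


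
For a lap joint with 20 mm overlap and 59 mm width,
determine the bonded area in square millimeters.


Area = 20 * 59 = 1180 mm^2

1180


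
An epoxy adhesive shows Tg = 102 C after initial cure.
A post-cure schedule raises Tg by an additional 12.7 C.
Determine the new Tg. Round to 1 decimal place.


New Tg = 102 + 12.7
= 114.7 C

114.7


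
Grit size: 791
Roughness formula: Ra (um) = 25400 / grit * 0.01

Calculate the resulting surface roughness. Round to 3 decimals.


Ra = 25400 / 791 * 0.01
= 0.321 um

0.321


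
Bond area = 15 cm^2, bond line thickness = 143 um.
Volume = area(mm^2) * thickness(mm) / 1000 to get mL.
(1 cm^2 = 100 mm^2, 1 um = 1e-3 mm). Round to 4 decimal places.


area_mm2 = 15 * 100 = 1500
blt_mm = 143 * 1e-3 = 0.143
vol_mm3 = 1500 * 0.143 = 214.5
vol_mL = 214.5 / 1000 = 0.2145 mL

0.2145


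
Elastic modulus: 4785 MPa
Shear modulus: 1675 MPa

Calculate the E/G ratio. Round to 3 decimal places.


E / G = 4785 / 1675 = 2.857

2.857


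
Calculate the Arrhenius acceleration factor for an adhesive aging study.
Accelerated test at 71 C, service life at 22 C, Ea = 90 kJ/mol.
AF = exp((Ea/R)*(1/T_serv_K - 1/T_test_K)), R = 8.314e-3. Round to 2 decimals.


T_test = 344.15 K, T_serv = 295.15 K
Ea/R = 90 / 0.008314 = 10825.11
AF = exp(10825.11 * (1/295.15 - 1/344.15))
= 185.31

185.31


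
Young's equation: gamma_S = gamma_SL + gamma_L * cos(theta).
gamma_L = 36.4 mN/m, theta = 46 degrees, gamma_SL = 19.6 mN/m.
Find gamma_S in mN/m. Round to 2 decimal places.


cos(46 deg) = 0.694658
gamma_S = 19.6 + 36.4 * 0.694658
= 44.89 mN/m

44.89


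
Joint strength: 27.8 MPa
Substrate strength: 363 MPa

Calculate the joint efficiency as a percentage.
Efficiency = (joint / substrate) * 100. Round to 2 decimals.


Efficiency = (27.8 / 363) * 100 = 7.66%

7.66


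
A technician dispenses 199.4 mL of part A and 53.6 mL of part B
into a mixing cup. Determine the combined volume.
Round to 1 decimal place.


Combined volume = 199.4 + 53.6
= 253.0 mL

253.0


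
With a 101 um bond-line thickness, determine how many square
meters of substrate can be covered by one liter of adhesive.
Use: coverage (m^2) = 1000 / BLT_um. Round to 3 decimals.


Coverage = 1000 / 101 = 9.901 m^2

9.901


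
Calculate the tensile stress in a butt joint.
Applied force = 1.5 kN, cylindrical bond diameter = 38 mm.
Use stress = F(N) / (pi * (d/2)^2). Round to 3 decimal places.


A = pi * 19.0^2 = 1134.1149 mm^2
sigma = 1500.0 / 1134.1149 = 1.323 MPa

1.323


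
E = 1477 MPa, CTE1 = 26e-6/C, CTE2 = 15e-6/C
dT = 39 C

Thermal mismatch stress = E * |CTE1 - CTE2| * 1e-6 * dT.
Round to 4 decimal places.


= 1477 * 11e-6 * 39
= 0.6336 MPa

0.6336


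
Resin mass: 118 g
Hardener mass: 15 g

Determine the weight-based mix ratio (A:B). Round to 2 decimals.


Ratio = 118 / 15 = 7.87

7.87


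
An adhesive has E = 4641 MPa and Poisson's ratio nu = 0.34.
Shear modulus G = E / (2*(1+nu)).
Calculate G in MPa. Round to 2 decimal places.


G = 4641 / (2*(1+0.34))
= 4641 / 2.68
= 1731.72 MPa

1731.72


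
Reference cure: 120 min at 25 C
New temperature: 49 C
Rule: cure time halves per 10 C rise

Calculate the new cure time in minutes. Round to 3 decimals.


factor = 2^((49-25)/10) = 5.2780
t_new = 120 / 5.2780 = 22.736 min

22.736


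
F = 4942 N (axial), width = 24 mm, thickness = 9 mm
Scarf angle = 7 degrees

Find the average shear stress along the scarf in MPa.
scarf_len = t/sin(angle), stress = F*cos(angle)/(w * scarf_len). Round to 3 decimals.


scarf_len = 9/sin(7 deg) = 73.8496
cos(7 deg) = 0.992546
stress = 4942*0.992546/(24*73.8496) = 2.768 MPa

2.768


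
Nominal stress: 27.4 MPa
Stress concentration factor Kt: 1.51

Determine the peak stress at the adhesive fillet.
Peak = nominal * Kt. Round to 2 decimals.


Peak stress = 27.4 * 1.51
= 41.37 MPa

41.37


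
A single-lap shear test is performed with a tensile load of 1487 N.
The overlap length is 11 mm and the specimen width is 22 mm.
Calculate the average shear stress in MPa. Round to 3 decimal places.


Shear stress = F / (overlap * width)
= 1487 / (11 * 22)
= 1487 / 242
= 6.145 MPa

6.145


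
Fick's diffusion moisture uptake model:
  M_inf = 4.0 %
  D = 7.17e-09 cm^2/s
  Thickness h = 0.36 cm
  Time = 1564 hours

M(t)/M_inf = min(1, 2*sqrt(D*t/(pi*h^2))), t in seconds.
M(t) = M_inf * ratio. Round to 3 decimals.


t_sec = 1564 * 3600 = 5630400
ratio = 2*sqrt(7.17e-09*5630400/(pi*0.36^2))
= min(1, 0.629770)
= 0.629770
M(t) = 4.0 * 0.629770 = 2.519 %

2.519


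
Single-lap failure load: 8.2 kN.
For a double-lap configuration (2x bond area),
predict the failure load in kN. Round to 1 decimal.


Failure load = 8.2 * 2 = 16.4 kN

16.4


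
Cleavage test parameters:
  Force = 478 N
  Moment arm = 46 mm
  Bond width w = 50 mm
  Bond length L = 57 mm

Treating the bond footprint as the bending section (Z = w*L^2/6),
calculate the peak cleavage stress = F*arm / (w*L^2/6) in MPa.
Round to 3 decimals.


M = 478 * 46 = 21988 N*mm
Z = 50 * 57^2 / 6 = 162450 / 6 mm^3
sigma = M / Z = 6 * 21988 / 162450 = 131928 / 162450
= 0.812 MPa

0.812


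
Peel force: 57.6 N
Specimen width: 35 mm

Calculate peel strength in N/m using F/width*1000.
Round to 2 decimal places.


Peel strength = 57.6 / 35 * 1000 = 1645.71 N/m

1645.71


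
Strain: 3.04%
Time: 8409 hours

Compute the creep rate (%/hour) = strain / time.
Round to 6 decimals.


Creep rate = 3.04 / 8409
= 0.000362 %/h

0.000362


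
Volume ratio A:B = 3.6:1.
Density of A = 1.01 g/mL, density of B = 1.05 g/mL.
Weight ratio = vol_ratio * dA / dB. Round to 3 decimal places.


Wt ratio = 3.6 * 1.01 / 1.05
= 3.463

3.463


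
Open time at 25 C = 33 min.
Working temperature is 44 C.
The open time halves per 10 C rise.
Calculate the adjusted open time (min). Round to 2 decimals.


factor = 2^((44 - 25) / 10) = 3.7321
ot = 33 / 3.7321 = 8.84 min

8.84


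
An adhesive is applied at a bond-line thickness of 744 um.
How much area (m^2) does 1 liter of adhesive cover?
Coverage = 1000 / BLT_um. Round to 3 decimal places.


Coverage = 1000 / 744 = 1.344 m^2

1.344


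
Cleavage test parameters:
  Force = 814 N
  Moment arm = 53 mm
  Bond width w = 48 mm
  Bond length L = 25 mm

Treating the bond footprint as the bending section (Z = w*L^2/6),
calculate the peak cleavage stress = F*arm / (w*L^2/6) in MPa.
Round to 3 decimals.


M = 814 * 53 = 43142 N*mm
Z = 48 * 25^2 / 6 = 30000 / 6 mm^3
sigma = M / Z = 6 * 43142 / 30000 = 258852 / 30000
= 8.628 MPa

8.628


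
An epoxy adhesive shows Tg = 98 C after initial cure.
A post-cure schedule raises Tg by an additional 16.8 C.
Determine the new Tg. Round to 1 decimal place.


New Tg = 98 + 16.8
= 114.8 C

114.8


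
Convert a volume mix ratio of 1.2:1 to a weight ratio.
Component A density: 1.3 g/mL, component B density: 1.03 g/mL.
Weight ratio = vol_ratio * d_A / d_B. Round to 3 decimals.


= 1.2 * 1.3 / 1.03 = 1.515

1.515


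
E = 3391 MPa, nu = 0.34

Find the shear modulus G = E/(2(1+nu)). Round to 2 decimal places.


G = 3391 / (2 * 1.34)
= 1265.30 MPa

1265.30


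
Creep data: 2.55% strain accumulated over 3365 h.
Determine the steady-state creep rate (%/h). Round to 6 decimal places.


Rate = 2.55 / 3365 = 0.000758 %/h

0.000758


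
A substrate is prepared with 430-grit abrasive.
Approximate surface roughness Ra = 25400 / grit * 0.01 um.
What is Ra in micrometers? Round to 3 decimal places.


Ra = 25400 / 430 * 0.01 = 0.591 um

0.591


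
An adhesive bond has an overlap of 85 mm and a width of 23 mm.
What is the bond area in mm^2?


Bond area = overlap * width
= 85 * 23
= 1955 mm^2

1955


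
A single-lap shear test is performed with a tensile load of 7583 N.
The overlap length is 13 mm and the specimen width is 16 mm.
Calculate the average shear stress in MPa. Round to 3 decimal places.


Shear stress = F / (overlap * width)
= 7583 / (13 * 16)
= 7583 / 208
= 36.457 MPa

36.457


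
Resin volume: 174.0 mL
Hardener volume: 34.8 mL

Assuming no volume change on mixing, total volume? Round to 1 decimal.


V_total = 174.0 + 34.8 = 208.8 mL

208.8


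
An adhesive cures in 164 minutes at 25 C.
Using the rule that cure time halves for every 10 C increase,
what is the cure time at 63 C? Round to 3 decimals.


Factor = 2^((63 - 25) / 10) = 13.9288
Cure time = 164 / 13.9288
= 11.774 minutes

11.774


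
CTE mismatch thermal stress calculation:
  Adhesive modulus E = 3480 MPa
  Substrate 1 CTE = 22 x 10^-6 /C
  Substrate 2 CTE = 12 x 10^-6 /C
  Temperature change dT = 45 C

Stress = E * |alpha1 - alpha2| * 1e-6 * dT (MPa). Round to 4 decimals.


delta_alpha = |22 - 12| = 10 x 10^-6/C
Stress = 3480 * 10e-6 * 45
= 1.5660 MPa

1.5660


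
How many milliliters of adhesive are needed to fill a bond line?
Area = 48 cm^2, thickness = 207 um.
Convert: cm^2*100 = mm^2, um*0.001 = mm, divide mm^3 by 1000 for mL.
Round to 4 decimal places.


= (48 * 100) * (207 * 0.001) / 1000
= 0.9936 mL

0.9936


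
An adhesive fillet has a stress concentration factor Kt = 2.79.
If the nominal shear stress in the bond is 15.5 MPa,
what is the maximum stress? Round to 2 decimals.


Max stress = 15.5 * 2.79 = 43.25 MPa

43.25


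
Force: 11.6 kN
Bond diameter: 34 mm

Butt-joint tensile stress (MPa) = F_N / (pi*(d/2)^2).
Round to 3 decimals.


F_N = 11.6 * 1000 = 11600.0 N
A = pi*(17.0)^2 = 907.9203 mm^2
stress = 11600.0 / 907.9203 = 12.776 MPa

12.776


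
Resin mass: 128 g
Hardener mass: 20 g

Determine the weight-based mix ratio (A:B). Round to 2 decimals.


Ratio = 128 / 20 = 6.40

6.40


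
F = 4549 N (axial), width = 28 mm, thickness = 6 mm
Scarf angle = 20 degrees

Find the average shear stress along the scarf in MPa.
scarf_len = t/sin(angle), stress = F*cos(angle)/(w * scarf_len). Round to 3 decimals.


scarf_len = 6/sin(20 deg) = 17.5428
cos(20 deg) = 0.939693
stress = 4549*0.939693/(28*17.5428) = 8.703 MPa

8.703


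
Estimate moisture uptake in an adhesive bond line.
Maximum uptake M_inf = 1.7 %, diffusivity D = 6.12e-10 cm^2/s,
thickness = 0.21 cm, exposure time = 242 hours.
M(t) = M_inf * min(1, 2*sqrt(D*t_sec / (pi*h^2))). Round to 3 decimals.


Convert time: 242 h = 871200 s
ratio = min(1, 2*sqrt(6.12e-10*871200/(pi*0.21^2)))
= 0.124071
M(t) = 1.7 * 0.124071 = 0.211%

0.211


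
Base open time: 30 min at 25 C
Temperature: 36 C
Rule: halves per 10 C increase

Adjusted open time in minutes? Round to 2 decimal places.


Acceleration = 2^((36-25)/10) = 2.1435
Open time = 30 / 2.1435 = 14.00 min

14.00


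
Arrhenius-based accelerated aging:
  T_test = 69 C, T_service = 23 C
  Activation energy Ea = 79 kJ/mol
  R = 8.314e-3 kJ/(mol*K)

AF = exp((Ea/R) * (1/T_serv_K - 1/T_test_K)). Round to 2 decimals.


T_test_K = 342.15, T_serv_K = 296.15
AF = exp((79/8.314e-3) * (1/296.15 - 1/342.15))
= 74.71

74.71


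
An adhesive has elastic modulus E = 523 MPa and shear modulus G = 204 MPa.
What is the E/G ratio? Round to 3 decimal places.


E/G = 523 / 204 = 2.564

2.564


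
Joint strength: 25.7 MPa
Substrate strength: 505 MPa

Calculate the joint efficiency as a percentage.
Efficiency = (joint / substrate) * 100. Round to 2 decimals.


Efficiency = (25.7 / 505) * 100 = 5.09%

5.09


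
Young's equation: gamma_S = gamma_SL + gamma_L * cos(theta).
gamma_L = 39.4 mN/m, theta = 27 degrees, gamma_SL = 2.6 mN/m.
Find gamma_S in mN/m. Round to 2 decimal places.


cos(27 deg) = 0.891007
gamma_S = 2.6 + 39.4 * 0.891007
= 37.71 mN/m

37.71


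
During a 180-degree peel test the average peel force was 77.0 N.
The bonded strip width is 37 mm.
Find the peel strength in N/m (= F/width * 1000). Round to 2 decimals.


Peel strength = F/width * 1000
= 77.0 / 37 * 1000
= 2081.08 N/m

2081.08


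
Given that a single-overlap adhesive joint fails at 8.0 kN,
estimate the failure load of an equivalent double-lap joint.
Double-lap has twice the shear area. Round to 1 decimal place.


Double-lap factor = 2
Expected load = 8.0 * 2 = 16.0 kN

16.0


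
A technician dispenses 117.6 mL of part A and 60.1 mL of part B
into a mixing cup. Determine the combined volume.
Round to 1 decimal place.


Combined volume = 117.6 + 60.1
= 177.7 mL

177.7


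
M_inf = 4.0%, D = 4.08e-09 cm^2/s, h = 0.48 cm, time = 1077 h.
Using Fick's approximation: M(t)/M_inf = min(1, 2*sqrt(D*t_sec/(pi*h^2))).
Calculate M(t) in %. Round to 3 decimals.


t = 3877200 s
ratio = min(1, 2*sqrt(4.08e-09*3877200/(pi*0.2304)))
= 0.295667
M(t) = 4.0 * 0.295667 = 1.183%

1.183


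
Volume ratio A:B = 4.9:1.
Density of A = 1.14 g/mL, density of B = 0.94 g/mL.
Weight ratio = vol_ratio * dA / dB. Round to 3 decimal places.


Wt ratio = 4.9 * 1.14 / 0.94
= 5.943

5.943


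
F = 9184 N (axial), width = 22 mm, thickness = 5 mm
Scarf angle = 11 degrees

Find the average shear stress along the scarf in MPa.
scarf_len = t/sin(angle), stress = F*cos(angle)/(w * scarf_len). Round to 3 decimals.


scarf_len = 5/sin(11 deg) = 26.2042
cos(11 deg) = 0.981627
stress = 9184*0.981627/(22*26.2042) = 15.638 MPa

15.638


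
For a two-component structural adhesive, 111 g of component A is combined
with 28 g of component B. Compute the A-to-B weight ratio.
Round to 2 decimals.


Weight ratio A:B = 111 / 28
= 3.96

3.96


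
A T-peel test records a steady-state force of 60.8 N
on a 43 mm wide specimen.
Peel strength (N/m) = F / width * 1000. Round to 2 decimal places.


Peel strength = 60.8 / 43 * 1000
= 1413.95 N/m

1413.95


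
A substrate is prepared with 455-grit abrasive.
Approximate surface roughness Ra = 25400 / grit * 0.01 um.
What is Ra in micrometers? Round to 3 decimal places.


Ra = 25400 / 455 * 0.01 = 0.558 um

0.558


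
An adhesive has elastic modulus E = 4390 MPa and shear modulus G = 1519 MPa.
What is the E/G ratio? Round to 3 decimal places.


E/G = 4390 / 1519 = 2.890

2.890


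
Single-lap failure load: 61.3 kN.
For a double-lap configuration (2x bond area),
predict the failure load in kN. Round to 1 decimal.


Failure load = 61.3 * 2 = 122.6 kN

122.6


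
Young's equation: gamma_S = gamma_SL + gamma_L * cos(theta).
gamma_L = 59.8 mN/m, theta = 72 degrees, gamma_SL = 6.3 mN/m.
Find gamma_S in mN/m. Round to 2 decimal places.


cos(72 deg) = 0.309017
gamma_S = 6.3 + 59.8 * 0.309017
= 24.78 mN/m

24.78


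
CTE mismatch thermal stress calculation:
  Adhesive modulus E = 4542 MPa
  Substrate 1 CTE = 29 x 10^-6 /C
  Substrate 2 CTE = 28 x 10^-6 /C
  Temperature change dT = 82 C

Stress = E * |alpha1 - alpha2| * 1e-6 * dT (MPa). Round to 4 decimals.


delta_alpha = |29 - 28| = 1 x 10^-6/C
Stress = 4542 * 1e-6 * 82
= 0.3724 MPa

0.3724


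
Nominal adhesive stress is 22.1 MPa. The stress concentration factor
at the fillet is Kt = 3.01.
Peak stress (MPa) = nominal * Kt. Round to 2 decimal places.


Peak = 22.1 * 3.01 = 66.52 MPa

66.52


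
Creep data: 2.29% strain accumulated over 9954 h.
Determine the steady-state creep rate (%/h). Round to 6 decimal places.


Rate = 2.29 / 9954 = 0.000230 %/h

0.000230


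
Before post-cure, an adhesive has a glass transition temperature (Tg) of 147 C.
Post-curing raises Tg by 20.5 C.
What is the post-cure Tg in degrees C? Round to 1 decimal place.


Tg_post = Tg_base + delta_Tg
= 147 + 20.5
= 167.5 C

167.5


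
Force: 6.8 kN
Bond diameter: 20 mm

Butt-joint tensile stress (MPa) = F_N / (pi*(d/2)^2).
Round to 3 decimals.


F_N = 6.8 * 1000 = 6800.0 N
A = pi*(10.0)^2 = 314.1593 mm^2
stress = 6800.0 / 314.1593 = 21.645 MPa

21.645


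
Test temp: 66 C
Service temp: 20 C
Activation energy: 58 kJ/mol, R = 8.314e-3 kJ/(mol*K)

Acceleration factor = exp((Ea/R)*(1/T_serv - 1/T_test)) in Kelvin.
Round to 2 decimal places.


AF = exp((58/0.008314)*(1/293.15 - 1/339.15))
= 25.22

25.22


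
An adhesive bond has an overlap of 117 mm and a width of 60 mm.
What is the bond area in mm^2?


Bond area = overlap * width
= 117 * 60
= 7020 mm^2

7020


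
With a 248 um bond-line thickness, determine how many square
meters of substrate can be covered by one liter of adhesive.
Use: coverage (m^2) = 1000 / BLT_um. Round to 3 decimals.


Coverage = 1000 / 248 = 4.032 m^2

4.032


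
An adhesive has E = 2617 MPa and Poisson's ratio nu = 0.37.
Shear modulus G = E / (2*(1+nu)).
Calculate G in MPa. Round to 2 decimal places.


G = 2617 / (2*(1+0.37))
= 2617 / 2.74
= 955.11 MPa

955.11


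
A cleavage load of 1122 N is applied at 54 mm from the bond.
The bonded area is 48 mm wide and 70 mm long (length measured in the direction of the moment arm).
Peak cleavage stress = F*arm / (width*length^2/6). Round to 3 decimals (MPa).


Moment = 1122 * 54 = 60588 N*mm
Section modulus = 48 * 4900 / 6 = 235200 / 6 mm^3
Stress = 60588 / (235200 / 6) = 363528 / 235200
= 1.546 MPa

1.546


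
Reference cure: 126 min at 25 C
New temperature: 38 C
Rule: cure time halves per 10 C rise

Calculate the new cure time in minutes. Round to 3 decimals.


factor = 2^((38-25)/10) = 2.4623
t_new = 126 / 2.4623 = 51.172 min

51.172


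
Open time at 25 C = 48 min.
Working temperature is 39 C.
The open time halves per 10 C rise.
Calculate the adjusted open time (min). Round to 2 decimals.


factor = 2^((39 - 25) / 10) = 2.6390
ot = 48 / 2.6390 = 18.19 min

18.19


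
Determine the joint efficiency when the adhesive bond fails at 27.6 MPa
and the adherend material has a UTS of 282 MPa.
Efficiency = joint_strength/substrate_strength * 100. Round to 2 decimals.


Joint efficiency = 27.6 / 282 * 100
= 9.79%

9.79


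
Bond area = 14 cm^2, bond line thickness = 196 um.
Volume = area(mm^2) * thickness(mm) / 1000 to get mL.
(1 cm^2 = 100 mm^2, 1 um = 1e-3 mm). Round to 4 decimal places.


area_mm2 = 14 * 100 = 1400
blt_mm = 196 * 1e-3 = 0.196
vol_mm3 = 1400 * 0.196 = 274.4
vol_mL = 274.4 / 1000 = 0.2744 mL

0.2744


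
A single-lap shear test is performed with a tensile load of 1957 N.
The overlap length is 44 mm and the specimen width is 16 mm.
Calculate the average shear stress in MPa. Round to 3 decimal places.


Shear stress = F / (overlap * width)
= 1957 / (44 * 16)
= 1957 / 704
= 2.780 MPa

2.780


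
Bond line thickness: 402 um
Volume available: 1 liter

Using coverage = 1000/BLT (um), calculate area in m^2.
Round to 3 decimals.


1 L = 1e6 mm^3, thickness = 402 um = 0.402 mm
Area = 1e6 / 0.402 mm^2 = (1e6 / 0.402) / 1e6 m^2 = 1000 / 402 m^2
= 2.488 m^2

2.488


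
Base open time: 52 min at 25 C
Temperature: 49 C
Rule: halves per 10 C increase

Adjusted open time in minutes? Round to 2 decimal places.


Acceleration = 2^((49-25)/10) = 5.2780
Open time = 52 / 5.2780 = 9.85 min

9.85


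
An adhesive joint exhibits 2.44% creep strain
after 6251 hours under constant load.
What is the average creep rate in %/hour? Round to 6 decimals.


Creep rate = strain / time
= 2.44 / 6251
= 0.000390 %/h

0.000390


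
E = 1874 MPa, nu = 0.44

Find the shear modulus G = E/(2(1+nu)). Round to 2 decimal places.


G = 1874 / (2 * 1.44)
= 650.69 MPa

650.69


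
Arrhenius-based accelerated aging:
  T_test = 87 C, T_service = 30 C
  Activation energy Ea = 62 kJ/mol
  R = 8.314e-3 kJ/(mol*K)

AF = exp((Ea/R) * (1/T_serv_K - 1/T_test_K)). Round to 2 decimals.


T_test_K = 360.15, T_serv_K = 303.15
AF = exp((62/8.314e-3) * (1/303.15 - 1/360.15))
= 49.07

49.07


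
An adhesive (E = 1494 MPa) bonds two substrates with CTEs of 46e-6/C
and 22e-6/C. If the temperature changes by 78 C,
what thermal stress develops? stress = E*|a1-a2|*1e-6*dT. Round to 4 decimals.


Stress = 1494 * |46 - 22| * 1e-6 * 78
= 2.7968 MPa

2.7968


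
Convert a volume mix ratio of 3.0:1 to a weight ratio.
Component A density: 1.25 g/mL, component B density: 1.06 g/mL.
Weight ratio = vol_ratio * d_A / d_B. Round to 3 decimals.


= 3.0 * 1.25 / 1.06 = 3.538

3.538


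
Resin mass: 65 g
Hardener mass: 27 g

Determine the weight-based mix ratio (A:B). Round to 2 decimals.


Ratio = 65 / 27 = 2.41

2.41


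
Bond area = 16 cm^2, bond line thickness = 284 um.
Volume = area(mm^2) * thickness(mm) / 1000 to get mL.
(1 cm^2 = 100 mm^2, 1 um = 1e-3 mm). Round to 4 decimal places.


area_mm2 = 16 * 100 = 1600
blt_mm = 284 * 1e-3 = 0.284
vol_mm3 = 1600 * 0.284 = 454.4
vol_mL = 454.4 / 1000 = 0.4544 mL

0.4544


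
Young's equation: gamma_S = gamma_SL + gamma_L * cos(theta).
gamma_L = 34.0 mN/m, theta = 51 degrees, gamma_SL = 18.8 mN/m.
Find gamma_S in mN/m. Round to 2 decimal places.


cos(51 deg) = 0.629320
gamma_S = 18.8 + 34.0 * 0.629320
= 40.20 mN/m

40.20


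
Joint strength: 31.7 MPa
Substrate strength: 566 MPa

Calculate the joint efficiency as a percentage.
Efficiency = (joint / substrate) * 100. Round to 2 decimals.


Efficiency = (31.7 / 566) * 100 = 5.60%

5.60


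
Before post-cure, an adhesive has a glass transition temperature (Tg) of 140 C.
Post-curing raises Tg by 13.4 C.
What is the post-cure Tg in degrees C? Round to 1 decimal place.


Tg_post = Tg_base + delta_Tg
= 140 + 13.4
= 153.4 C

153.4


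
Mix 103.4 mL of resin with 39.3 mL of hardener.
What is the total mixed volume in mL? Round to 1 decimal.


Total = 103.4 + 39.3 = 142.7 mL

142.7


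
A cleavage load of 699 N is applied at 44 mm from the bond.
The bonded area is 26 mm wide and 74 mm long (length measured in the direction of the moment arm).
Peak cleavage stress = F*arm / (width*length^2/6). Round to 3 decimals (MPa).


Moment = 699 * 44 = 30756 N*mm
Section modulus = 26 * 5476 / 6 = 142376 / 6 mm^3
Stress = 30756 / (142376 / 6) = 184536 / 142376
= 1.296 MPa

1.296


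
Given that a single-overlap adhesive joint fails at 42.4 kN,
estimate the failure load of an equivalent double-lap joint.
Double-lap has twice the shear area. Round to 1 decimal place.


Double-lap factor = 2
Expected load = 42.4 * 2 = 84.8 kN

84.8


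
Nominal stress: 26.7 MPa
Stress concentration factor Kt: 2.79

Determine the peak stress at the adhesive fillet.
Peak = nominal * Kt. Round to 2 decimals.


Peak stress = 26.7 * 2.79
= 74.49 MPa

74.49


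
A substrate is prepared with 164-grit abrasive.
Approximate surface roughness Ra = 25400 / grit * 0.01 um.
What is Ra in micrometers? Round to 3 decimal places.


Ra = 25400 / 164 * 0.01 = 1.549 um

1.549


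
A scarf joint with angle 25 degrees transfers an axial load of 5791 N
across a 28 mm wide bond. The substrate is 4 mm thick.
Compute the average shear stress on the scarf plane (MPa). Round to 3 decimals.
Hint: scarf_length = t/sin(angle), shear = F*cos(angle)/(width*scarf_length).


scarf_length = 4 / sin(25 deg) = 9.4648 mm
cos(25 deg) = 0.906308
shear stress = 5791 * 0.906308 / (28 * 9.4648)
= 19.804 MPa

19.804


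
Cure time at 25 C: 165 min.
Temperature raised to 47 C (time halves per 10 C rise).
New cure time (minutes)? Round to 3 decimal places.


Acceleration factor = 2^(22/10) = 4.5948
New time = 165 / 4.5948 = 35.910 min

35.910


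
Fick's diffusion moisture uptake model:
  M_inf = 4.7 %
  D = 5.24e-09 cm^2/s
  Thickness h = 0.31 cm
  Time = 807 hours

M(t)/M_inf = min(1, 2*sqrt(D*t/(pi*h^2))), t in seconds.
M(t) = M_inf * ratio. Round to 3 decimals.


t_sec = 807 * 3600 = 2905200
ratio = 2*sqrt(5.24e-09*2905200/(pi*0.31^2))
= min(1, 0.449104)
= 0.449104
M(t) = 4.7 * 0.449104 = 2.111 %

2.111


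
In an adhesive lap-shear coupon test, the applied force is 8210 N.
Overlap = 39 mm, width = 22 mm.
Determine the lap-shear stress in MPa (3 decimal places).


stress = F / (overlap * width)
= 8210 / (39 * 22)
= 9.569 MPa

9.569


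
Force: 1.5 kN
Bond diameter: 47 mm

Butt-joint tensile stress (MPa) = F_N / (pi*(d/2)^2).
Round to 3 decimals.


F_N = 1.5 * 1000 = 1500.0 N
A = pi*(23.5)^2 = 1734.9445 mm^2
stress = 1500.0 / 1734.9445 = 0.865 MPa

0.865


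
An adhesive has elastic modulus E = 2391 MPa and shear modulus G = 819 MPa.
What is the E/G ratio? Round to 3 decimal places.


E/G = 2391 / 819 = 2.919

2.919


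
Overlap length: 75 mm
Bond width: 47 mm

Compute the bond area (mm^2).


Bond area = 75 * 47 = 3525 mm^2

3525


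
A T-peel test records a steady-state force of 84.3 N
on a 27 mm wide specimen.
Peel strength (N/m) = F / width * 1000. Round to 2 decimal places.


Peel strength = 84.3 / 27 * 1000
= 3122.22 N/m

3122.22


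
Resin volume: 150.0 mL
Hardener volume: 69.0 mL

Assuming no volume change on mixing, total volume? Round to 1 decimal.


V_total = 150.0 + 69.0 = 219.0 mL

219.0


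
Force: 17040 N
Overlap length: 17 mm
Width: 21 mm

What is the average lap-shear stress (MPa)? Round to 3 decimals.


Average shear stress = F / (overlap * width)
= 17040 / (17 * 21)
= 47.731 MPa

47.731


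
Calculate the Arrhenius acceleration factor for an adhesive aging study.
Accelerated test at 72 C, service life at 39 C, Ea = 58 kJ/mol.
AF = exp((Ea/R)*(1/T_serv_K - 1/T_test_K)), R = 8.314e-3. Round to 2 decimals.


T_test = 345.15 K, T_serv = 312.15 K
Ea/R = 58 / 0.008314 = 6976.18
AF = exp(6976.18 * (1/312.15 - 1/345.15))
= 8.47

8.47


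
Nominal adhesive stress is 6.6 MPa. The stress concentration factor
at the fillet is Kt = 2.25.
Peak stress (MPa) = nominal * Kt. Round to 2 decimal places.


Peak = 6.6 * 2.25 = 14.85 MPa

14.85


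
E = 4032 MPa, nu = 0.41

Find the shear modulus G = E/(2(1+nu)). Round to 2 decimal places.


G = 4032 / (2 * 1.41)
= 1429.79 MPa

1429.79


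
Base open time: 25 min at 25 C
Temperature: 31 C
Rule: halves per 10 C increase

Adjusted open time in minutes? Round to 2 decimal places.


Acceleration = 2^((31-25)/10) = 1.5157
Open time = 25 / 1.5157 = 16.49 min

16.49


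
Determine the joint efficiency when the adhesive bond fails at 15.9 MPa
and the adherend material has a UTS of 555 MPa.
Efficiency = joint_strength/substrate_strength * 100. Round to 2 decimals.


Joint efficiency = 15.9 / 555 * 100
= 2.86%

2.86


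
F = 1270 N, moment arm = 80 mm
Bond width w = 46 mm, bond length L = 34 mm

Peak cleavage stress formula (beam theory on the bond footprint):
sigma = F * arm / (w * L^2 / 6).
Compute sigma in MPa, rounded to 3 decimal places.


sigma = (1270 * 80) / (46 * 1156 / 6)
= 101600 * 6 / 53176
= 609600 / 53176
= 11.464 MPa

11.464


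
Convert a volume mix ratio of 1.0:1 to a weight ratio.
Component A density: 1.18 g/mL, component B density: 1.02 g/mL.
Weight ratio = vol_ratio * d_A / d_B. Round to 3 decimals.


= 1.0 * 1.18 / 1.02 = 1.157

1.157


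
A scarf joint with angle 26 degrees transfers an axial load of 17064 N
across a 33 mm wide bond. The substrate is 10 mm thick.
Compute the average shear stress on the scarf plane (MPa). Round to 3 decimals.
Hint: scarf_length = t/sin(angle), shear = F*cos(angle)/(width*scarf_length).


scarf_length = 10 / sin(26 deg) = 22.8117 mm
cos(26 deg) = 0.898794
shear stress = 17064 * 0.898794 / (33 * 22.8117)
= 20.374 MPa

20.374


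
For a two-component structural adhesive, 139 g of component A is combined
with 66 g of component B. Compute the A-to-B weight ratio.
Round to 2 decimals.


Weight ratio A:B = 139 / 66
= 2.11

2.11


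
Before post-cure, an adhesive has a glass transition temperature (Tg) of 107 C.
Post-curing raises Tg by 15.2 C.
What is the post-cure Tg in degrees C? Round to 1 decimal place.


Tg_post = Tg_base + delta_Tg
= 107 + 15.2
= 122.2 C

122.2


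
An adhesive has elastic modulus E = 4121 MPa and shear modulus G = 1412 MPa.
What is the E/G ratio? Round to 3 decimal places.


E/G = 4121 / 1412 = 2.919

2.919


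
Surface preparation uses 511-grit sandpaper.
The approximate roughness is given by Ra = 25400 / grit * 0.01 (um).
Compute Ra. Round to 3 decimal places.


Ra = 25400 / 511 * 0.01
= 254 / 511
= 0.497 um

0.497


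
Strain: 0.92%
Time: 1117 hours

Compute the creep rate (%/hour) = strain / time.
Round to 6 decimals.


Creep rate = 0.92 / 1117
= 0.000824 %/h

0.000824


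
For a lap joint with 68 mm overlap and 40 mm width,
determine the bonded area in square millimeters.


Area = 68 * 40 = 2720 mm^2

2720


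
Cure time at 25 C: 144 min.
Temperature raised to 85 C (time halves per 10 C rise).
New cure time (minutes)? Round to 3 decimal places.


Acceleration factor = 2^(60/10) = 64.0000
New time = 144 / 64.0000 = 2.250 min

2.250


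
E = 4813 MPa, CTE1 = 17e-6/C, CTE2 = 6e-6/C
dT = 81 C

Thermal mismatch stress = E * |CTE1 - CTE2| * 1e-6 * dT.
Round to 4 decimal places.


= 4813 * 11e-6 * 81
= 4.2884 MPa

4.2884


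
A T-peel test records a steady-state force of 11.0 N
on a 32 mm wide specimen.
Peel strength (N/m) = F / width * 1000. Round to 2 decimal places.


Peel strength = 11.0 / 32 * 1000
= 343.75 N/m

343.75


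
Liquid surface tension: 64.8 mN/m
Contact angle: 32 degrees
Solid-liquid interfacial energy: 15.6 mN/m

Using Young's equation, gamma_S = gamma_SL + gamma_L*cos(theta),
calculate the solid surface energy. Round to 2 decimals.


gamma_S = 15.6 + 64.8 * cos(32)
= 70.55 mN/m

70.55


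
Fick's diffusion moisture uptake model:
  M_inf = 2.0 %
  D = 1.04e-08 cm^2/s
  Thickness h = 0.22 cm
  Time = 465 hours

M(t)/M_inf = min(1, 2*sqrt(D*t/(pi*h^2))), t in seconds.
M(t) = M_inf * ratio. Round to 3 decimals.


t_sec = 465 * 3600 = 1674000
ratio = 2*sqrt(1.04e-08*1674000/(pi*0.22^2))
= min(1, 0.676748)
= 0.676748
M(t) = 2.0 * 0.676748 = 1.353 %

1.353


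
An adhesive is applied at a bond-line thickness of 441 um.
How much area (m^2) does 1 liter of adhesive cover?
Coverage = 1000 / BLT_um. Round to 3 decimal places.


Coverage = 1000 / 441 = 2.268 m^2

2.268


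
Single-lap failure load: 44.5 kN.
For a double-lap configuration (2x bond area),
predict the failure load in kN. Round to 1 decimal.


Failure load = 44.5 * 2 = 89.0 kN

89.0


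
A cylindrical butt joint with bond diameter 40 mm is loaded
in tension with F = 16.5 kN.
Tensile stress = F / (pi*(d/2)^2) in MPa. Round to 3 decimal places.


Area = pi * (40/2)^2 = 1256.6371 mm^2
Stress = 16.5*1000 / 1256.6371
= 13.130 MPa

13.130


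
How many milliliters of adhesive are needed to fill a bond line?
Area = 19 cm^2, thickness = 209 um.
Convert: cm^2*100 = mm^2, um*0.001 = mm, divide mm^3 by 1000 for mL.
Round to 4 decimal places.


= (19 * 100) * (209 * 0.001) / 1000
= 0.3971 mL

0.3971


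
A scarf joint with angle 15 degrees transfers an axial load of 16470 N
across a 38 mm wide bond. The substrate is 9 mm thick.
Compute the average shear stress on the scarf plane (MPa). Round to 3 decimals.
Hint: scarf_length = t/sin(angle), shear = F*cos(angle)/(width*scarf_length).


scarf_length = 9 / sin(15 deg) = 34.7733 mm
cos(15 deg) = 0.965926
shear stress = 16470 * 0.965926 / (38 * 34.7733)
= 12.039 MPa

12.039


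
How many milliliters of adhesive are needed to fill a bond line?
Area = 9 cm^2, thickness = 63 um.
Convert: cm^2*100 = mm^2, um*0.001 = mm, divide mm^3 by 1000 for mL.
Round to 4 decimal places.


= (9 * 100) * (63 * 0.001) / 1000
= 0.0567 mL

0.0567


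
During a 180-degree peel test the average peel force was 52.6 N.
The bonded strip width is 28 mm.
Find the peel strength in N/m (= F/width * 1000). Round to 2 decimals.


Peel strength = F/width * 1000
= 52.6 / 28 * 1000
= 1878.57 N/m

1878.57


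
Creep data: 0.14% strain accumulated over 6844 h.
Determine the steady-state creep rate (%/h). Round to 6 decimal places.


Rate = 0.14 / 6844 = 0.000020 %/h

0.000020


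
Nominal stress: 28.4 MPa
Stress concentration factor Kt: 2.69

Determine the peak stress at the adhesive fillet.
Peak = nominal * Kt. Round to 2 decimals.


Peak stress = 28.4 * 2.69
= 76.40 MPa

76.40


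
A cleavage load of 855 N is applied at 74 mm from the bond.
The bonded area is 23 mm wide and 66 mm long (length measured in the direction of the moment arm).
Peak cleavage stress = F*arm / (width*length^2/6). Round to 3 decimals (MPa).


Moment = 855 * 74 = 63270 N*mm
Section modulus = 23 * 4356 / 6 = 100188 / 6 mm^3
Stress = 63270 / (100188 / 6) = 379620 / 100188
= 3.789 MPa

3.789


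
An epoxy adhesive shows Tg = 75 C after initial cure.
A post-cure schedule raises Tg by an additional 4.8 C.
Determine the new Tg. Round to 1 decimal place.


New Tg = 75 + 4.8
= 79.8 C

79.8


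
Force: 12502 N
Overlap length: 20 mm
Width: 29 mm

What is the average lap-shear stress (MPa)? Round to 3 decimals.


Average shear stress = F / (overlap * width)
= 12502 / (20 * 29)
= 21.555 MPa

21.555


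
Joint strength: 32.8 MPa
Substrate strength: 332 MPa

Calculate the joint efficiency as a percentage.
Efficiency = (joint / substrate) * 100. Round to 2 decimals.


Efficiency = (32.8 / 332) * 100 = 9.88%

9.88


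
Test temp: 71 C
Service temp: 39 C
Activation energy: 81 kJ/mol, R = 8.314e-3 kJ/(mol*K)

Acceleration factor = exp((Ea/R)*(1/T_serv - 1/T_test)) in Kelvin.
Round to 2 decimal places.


AF = exp((81/0.008314)*(1/312.15 - 1/344.15))
= 18.21

18.21


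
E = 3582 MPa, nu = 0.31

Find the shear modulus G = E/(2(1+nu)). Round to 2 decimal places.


G = 3582 / (2 * 1.31)
= 1367.18 MPa

1367.18


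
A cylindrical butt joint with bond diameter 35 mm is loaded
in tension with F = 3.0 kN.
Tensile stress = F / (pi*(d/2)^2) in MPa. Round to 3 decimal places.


Area = pi * (35/2)^2 = 962.1128 mm^2
Stress = 3.0*1000 / 962.1128
= 3.118 MPa

3.118


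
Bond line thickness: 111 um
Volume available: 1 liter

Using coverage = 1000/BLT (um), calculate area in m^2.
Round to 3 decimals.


1 L = 1e6 mm^3, thickness = 111 um = 0.111 mm
Area = 1e6 / 0.111 mm^2 = (1e6 / 0.111) / 1e6 m^2 = 1000 / 111 m^2
= 9.009 m^2

9.009


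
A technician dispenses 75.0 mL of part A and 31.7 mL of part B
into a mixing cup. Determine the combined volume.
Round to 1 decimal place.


Combined volume = 75.0 + 31.7
= 106.7 mL

106.7


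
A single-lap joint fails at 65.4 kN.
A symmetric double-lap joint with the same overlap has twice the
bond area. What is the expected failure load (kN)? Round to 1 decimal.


Double-lap load = 2 * 65.4 = 130.8 kN

130.8


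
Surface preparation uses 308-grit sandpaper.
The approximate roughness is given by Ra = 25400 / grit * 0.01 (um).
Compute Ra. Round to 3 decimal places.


Ra = 25400 / 308 * 0.01
= 254 / 308
= 0.825 um

0.825


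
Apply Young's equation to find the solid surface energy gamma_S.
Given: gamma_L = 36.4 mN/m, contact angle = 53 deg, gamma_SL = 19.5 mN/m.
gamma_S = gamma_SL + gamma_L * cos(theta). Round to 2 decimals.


theta_rad = 53 * pi/180 = 0.925025
gamma_S = 19.5 + 36.4 * cos(0.925025)
= 41.41 mN/m

41.41


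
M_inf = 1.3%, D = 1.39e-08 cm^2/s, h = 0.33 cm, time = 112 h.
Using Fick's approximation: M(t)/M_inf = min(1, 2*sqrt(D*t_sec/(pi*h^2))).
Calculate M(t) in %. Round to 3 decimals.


t = 403200 s
ratio = min(1, 2*sqrt(1.39e-08*403200/(pi*0.1089)))
= 0.255982
M(t) = 1.3 * 0.255982 = 0.333%

0.333


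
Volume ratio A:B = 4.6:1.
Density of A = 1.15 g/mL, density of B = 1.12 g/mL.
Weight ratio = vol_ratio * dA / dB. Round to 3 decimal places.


Wt ratio = 4.6 * 1.15 / 1.12
= 4.723

4.723


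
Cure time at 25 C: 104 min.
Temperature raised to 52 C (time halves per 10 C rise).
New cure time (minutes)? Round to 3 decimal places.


Acceleration factor = 2^(27/10) = 6.4980
New time = 104 / 6.4980 = 16.005 min

16.005


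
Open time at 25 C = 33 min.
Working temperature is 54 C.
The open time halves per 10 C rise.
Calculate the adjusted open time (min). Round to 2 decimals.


factor = 2^((54 - 25) / 10) = 7.4643
ot = 33 / 7.4643 = 4.42 min

4.42


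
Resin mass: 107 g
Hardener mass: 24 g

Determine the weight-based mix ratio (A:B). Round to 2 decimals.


Ratio = 107 / 24 = 4.46

4.46


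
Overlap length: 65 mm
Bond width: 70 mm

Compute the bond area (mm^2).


Bond area = 65 * 70 = 4550 mm^2

4550


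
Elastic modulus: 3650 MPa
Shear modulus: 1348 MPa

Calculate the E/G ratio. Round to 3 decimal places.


E / G = 3650 / 1348 = 2.708

2.708


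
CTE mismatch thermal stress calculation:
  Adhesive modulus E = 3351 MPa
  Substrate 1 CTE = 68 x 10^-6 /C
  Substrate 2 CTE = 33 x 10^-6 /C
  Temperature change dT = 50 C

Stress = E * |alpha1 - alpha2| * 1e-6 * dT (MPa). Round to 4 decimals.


delta_alpha = |68 - 33| = 35 x 10^-6/C
Stress = 3351 * 35e-6 * 50
= 5.8643 MPa

5.8643


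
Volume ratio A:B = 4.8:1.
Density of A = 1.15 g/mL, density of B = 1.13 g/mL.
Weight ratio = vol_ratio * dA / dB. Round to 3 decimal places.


Wt ratio = 4.8 * 1.15 / 1.13
= 4.885

4.885


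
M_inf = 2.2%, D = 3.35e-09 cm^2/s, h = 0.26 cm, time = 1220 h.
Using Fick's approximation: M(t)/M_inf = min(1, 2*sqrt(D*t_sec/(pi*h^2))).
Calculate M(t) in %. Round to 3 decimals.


t = 4392000 s
ratio = min(1, 2*sqrt(3.35e-09*4392000/(pi*0.0676)))
= 0.526424
M(t) = 2.2 * 0.526424 = 1.158%

1.158


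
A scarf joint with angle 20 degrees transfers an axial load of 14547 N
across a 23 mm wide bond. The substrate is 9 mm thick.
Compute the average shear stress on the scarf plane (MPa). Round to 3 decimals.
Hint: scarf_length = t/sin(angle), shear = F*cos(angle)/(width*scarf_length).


scarf_length = 9 / sin(20 deg) = 26.3142 mm
cos(20 deg) = 0.939693
shear stress = 14547 * 0.939693 / (23 * 26.3142)
= 22.586 MPa

22.586


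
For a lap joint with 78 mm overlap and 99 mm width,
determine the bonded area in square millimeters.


Area = 78 * 99 = 7722 mm^2

7722


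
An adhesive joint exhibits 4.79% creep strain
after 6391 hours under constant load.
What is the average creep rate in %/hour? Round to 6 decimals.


Creep rate = strain / time
= 4.79 / 6391
= 0.000749 %/h

0.000749


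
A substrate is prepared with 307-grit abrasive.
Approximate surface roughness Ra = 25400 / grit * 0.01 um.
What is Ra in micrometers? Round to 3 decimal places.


Ra = 25400 / 307 * 0.01 = 0.827 um

0.827


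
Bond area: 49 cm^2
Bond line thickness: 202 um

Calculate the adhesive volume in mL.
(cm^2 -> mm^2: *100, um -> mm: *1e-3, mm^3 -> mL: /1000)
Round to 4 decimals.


V = 49*100 * 202*1e-3 / 1000
= 0.9898 mL

0.9898


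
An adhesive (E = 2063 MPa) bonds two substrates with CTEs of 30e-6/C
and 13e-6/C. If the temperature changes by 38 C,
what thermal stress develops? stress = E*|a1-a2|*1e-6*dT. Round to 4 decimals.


Stress = 2063 * |30 - 13| * 1e-6 * 38
= 1.3327 MPa

1.3327


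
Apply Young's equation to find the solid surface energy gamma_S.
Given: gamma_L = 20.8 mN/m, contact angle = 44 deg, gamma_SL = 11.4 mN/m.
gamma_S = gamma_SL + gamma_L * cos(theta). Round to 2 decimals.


theta_rad = 44 * pi/180 = 0.767945
gamma_S = 11.4 + 20.8 * cos(0.767945)
= 26.36 mN/m

26.36


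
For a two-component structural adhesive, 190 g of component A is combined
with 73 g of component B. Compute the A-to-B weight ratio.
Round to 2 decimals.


Weight ratio A:B = 190 / 73
= 2.60

2.60


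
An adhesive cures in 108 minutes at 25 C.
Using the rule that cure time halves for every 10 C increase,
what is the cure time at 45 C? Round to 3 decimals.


Factor = 2^((45 - 25) / 10) = 4.0000
Cure time = 108 / 4.0000
= 27.000 minutes

27.000
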